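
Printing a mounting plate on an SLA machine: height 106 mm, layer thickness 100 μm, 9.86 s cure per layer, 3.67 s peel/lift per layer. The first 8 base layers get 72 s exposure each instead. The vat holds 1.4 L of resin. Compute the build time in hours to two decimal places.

4.12 hours

Number of layers: 106 / 0.1 → 1060 (rounded up).
Burn-in layers = 8 × (72 + 3.67), so 605.36 s.
Remaining layers = 1052 × (9.86 + 3.67) = 14233.56 s.
Total = 605.36 + 14233.56 = 14838.92 s = 4.12 hours.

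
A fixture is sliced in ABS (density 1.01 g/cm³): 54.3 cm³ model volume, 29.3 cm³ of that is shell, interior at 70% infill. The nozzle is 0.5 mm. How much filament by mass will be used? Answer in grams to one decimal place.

47.3 g

Interior volume = 54.3 − 29.3 = 25 cm³.
Infill volume = 0.70 × 25, so 17.5 cm³.
Deposited volume: 29.3 + 17.5 → 46.8 cm³.
Mass = 46.8 × 1.01 = 47.268 g.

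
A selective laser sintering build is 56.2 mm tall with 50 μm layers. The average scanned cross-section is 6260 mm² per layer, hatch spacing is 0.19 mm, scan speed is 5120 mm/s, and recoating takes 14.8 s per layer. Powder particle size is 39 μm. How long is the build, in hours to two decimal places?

Layer count = ceil(56.2 / 0.05) = 1124.
Per-layer scan distance = 6260 / 0.19 = 32947.4 mm.
Scan time per layer: 32947.4 / 5120 → 6.435 s.
Time per layer: 6.435 + 14.8 → 21.235 s.
Build time = 1124 × 21.235 = 23868.14 s = 6.63 hours.

6.63 hours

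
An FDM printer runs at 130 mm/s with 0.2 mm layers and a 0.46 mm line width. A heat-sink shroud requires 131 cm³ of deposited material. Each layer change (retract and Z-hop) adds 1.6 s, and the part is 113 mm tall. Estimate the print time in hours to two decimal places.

3.29 hours

Bead cross-section: 0.2 × 0.46 → 0.092 mm².
Total extruded path = 131000/0.092 = 1423913 mm.
Extrusion time = 1423913 / 130 = 10953.2 s.
Number of layers: 113 / 0.2 → 565 (rounded up).
Layer-change overhead = 565 × 1.6 = 904 s.
Total = 10953.2 + 904 = 11857.2 s = 3.29 hours.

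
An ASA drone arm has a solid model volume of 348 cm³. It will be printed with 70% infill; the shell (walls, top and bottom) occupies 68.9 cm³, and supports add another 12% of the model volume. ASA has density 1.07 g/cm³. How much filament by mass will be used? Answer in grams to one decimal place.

Volume inside the shell = 348 − 68.9, so 279.1 cm³.
Infill deposited = 0.70 × 279.1, so 195.37 cm³.
Support = 0.12 × 348, so 41.76 cm³.
Total extruded = 68.9 + 195.37 + 41.76 = 306.03 cm³.
Mass = 306.03 × 1.07 = 327.4521 g.

327.5 g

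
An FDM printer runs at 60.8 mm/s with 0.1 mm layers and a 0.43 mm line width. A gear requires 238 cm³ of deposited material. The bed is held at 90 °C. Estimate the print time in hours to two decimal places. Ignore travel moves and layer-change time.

Extrusion cross-section = 0.1 × 0.43 = 0.043 mm².
Toolpath length = 238 cm³ / 0.043 mm² = 238000 / 0.043 = 5534883.7 mm.
Time extruding = 5534883.7 / 60.8 = 91034.3 s.
Converting: 91034.3 s = 25.29 hours.

25.29 hours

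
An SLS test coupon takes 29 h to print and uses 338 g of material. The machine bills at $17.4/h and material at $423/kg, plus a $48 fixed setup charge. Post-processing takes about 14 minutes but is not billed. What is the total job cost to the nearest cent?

Time charge: 17.4 × 29 → $504.60.
Material cost = 423 × 338/1000 = $142.974.
Adding setup: 504.60 + 142.974 + 48 → 695.574 ≈ $695.57.

$695.57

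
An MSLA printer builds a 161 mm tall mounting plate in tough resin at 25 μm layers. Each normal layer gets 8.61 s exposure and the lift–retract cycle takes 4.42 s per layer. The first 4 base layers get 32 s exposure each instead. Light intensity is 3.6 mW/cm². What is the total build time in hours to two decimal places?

Layer count = ceil(161 / 0.025) = 6440.
Burn-in layers = 4 × (32 + 4.42), so 145.68 s.
Normal layers: 6436 × (8.61 + 4.42) → 83861.08 s.
Sum: 145.68 + 83861.08 = 84006.76 s → 23.34 hours.

23.34 hours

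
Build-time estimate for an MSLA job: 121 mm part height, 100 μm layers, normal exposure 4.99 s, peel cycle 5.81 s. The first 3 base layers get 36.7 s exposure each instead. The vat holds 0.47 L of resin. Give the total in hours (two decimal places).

3.66 hours

Number of layers: 121 / 0.1 → 1210 (rounded up).
Bottom layers = 3 × (36.7 + 5.81), so 127.53 s.
Remaining layers = 1207 × (4.99 + 5.81) = 13035.6 s.
Sum: 127.53 + 13035.6 = 13163.13 s → 3.66 hours.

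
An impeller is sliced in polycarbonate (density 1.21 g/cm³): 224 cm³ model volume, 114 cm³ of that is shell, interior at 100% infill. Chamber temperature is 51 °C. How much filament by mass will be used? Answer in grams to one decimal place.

Interior volume: 224 − 114 → 110 cm³.
Infill deposited = 1.00 × 110 = 110 cm³.
Total extruded = 114 + 110, so 224 cm³.
Mass = 224 × 1.21 = 271.04 g.

271.0 g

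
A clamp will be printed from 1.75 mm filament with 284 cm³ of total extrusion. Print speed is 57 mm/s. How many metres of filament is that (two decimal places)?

118.07 m

Filament cross-section = π × (1.75/2)² = 2.4053 mm².
L = 284000 mm³ / 2.4053 mm² = 118072.59 mm, i.e. 118.07 m.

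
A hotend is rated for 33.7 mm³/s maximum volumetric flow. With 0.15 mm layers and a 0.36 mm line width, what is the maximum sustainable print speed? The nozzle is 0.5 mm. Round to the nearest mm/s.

624 mm/s

A = 0.15 × 0.36, so 0.054 mm².
v_max = Q/A = 33.7/0.054 = 624.07 mm/s → 624 mm/s.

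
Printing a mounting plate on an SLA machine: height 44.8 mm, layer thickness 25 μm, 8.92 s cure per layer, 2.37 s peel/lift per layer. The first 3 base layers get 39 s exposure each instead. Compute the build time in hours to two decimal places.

5.64 hours

Number of layers: 44.8 / 0.025 → 1792 (rounded up).
Bottom layers = 3 × (39 + 2.37) = 124.11 s.
Normal layers = 1789 × (8.92 + 2.37) = 20197.81 s.
Sum: 124.11 + 20197.81 = 20321.92 s → 5.64 hours.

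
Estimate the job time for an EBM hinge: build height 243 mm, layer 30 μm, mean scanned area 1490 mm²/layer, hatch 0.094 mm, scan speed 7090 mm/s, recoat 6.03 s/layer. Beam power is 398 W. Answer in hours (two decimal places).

Layer count = ceil(243 / 0.03) = 8100.
Scan path per layer: 1490 / 0.094 → 15851.1 mm.
Beam time per layer: 15851.1 / 7090 → 2.2357 s.
Layer cycle: 2.2357 + 6.03 → 8.2657 s.
Build time = 8100 × 8.2657 = 66952.17 s = 18.60 hours.

18.60 hours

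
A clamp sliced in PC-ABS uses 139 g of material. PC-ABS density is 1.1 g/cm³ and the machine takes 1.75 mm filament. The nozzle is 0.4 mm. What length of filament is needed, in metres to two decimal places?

52.54 m

Volume = 139 g / 1.1 g·cm⁻³ = 126.3636 cm³ = 126363.6 mm³.
A = π r² = π × 0.875² = 2.4053 mm².
Length = 126363.6 / 2.4053 = 52535.48 mm = 52.54 m.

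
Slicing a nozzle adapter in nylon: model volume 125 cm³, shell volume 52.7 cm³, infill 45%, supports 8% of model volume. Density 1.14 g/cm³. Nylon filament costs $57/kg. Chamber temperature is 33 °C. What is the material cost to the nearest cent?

Interior volume = 125 − 52.7 = 72.3 cm³.
Infill deposited = 0.45 × 72.3, so 32.535 cm³.
Support: 0.08 × 125 → 10 cm³.
Deposited volume = 52.7 + 32.535 + 10, so 95.235 cm³.
Mass = 95.235 × 1.14 = 108.5679 g.
At $57/kg: 108.5679/1000 × 57 = $6.19.

$6.19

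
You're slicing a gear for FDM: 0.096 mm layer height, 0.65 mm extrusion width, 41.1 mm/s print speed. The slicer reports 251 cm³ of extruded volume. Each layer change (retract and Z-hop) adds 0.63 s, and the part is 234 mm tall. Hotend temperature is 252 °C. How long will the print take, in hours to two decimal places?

27.61 hours

Extrusion cross-section = 0.096 × 0.65 = 0.0624 mm².
Path length: 251000 mm³ / 0.0624 mm² → 4022435.9 mm.
Time extruding = 4022435.9 / 41.1 = 97869.5 s.
Layer count = ceil(234 / 0.096) = 2438.
Non-print overhead: 2438 × 0.63 → 1535.94 s.
Altogether 97869.5 + 1535.94 = 99405.44 s, i.e. 27.61 hours.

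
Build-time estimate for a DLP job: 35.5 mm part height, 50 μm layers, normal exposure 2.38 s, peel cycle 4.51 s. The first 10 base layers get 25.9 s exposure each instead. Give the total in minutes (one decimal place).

85.5 minutes

Number of layers: 35.5 / 0.05 → 710 (rounded up).
Burn-in layers = 10 × (25.9 + 4.51) = 304.1 s.
Normal layers: 700 × (2.38 + 4.51) → 4823 s.
Sum: 304.1 + 4823 = 5127.1 s → 85.5 minutes.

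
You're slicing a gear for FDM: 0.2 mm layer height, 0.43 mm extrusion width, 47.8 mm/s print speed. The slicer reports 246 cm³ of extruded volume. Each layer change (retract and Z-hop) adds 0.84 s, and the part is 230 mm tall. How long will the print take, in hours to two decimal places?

16.89 hours

Line area = 0.2 × 0.43, so 0.086 mm².
Path length: 246000 mm³ / 0.086 mm² → 2860465.1 mm.
Extrusion time = 2860465.1 / 47.8, so 59842.4 s.
Number of layers: 230 / 0.2 → 1150 (rounded up).
Non-print overhead: 1150 × 0.84 → 966 s.
Altogether 59842.4 + 966 = 60808.4 s, i.e. 16.89 hours.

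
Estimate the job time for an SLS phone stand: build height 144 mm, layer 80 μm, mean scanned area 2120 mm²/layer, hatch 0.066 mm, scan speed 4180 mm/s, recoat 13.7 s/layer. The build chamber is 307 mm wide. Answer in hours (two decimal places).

10.69 hours

Layers = ⌈144/0.08⌉ = 1800.
Hatch length per layer = 2120 / 0.066, so 32121.2 mm.
Scan time per layer = 32121.2 / 4180, so 7.6845 s.
Layer cycle = 7.6845 + 13.7 = 21.3845 s.
Total: 1800 × 21.3845 s = 38492.1 s → 10.69 hours.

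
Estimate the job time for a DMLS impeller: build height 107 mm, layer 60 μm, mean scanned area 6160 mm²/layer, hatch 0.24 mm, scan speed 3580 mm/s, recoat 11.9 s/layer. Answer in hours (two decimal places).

9.45 hours

Number of layers: 107 / 0.06 → 1784 (rounded up).
Per-layer scan distance = 6160 / 0.24 = 25666.7 mm.
Laser time per layer = 25666.7 / 3580 = 7.1695 s.
Per-layer time = 7.1695 + 11.9, so 19.0695 s.
Build time = 1784 × 19.0695 = 34019.988 s = 9.45 hours.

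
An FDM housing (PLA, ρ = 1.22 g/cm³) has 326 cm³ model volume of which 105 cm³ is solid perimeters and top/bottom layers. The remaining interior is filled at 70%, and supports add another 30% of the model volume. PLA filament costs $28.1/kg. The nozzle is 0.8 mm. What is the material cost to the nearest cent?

$12.26

Volume inside the shell = 326 − 105, so 221 cm³.
Deposited infill: 0.70 × 221 → 154.7 cm³.
Support = 0.30 × 326 = 97.8 cm³.
Total printed volume = 105 + 154.7 + 97.8 = 357.5 cm³.
Mass: 357.5 × 1.22 → 436.15 g.
At $28.1/kg: 436.15/1000 × 28.1 = $12.26.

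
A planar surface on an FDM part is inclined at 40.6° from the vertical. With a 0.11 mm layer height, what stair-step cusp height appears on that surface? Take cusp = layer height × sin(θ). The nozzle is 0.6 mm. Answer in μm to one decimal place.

71.6 μm

sin(40.6°) = 0.6508, so cusp = 0.11 × 0.6508 = 0.071588 mm → 71.6 μm.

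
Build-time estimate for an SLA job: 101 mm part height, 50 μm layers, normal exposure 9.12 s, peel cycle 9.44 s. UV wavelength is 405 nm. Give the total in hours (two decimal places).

10.41 hours

Number of layers: 101 / 0.05 → 2020 (rounded up).
Each layer takes = 9.12 + 9.44, so 18.56 s.
Build time: 2020 × 18.56 s = 37491.2 s, i.e. 10.41 hours.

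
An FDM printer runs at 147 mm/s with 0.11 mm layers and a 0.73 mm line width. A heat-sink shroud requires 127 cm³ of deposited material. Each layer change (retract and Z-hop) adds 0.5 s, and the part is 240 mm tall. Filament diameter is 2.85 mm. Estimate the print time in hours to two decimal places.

Bead cross-section = 0.11 × 0.73 = 0.0803 mm².
Total extruded path = 127000/0.0803 = 1581569.1 mm.
Time extruding: 1581569.1 / 147 → 10759 s.
Layers = ⌈240/0.11⌉ = 2182.
Non-print overhead = 2182 × 0.5 = 1091 s.
Total = 10759 + 1091 = 11850 s = 3.29 hours.

3.29 hours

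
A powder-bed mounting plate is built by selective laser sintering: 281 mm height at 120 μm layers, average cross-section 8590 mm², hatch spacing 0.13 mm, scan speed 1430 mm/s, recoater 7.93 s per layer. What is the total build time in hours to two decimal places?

35.22 hours

Layers = ⌈281/0.12⌉ = 2342.
Per-layer scan distance = 8590 / 0.13, so 66076.9 mm.
Per-layer scan time = 66076.9 / 1430, so 46.2076 s.
Per-layer time: 46.2076 + 7.93 → 54.1376 s.
Build time = 2342 × 54.1376 = 126790.2592 s = 35.22 hours.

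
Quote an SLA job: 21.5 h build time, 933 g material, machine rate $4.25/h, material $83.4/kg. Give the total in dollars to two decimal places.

Machine-time cost = 4.25 × 21.5 = $91.375.
Material cost: 83.4 × 933/1000 → $77.8122.
Total = 91.375 + 77.8122 = 169.1872 ≈ $169.19.

$169.19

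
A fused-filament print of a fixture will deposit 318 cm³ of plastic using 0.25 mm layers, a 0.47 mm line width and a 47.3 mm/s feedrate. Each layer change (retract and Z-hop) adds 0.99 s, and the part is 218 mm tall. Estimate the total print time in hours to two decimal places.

Bead cross-section = 0.25 × 0.47 = 0.1175 mm².
Total extruded path = 318000/0.1175 = 2706383 mm.
Time extruding: 2706383 / 47.3 → 57217.4 s.
Layers = ⌈218/0.25⌉ = 872.
Layer-change overhead = 872 × 0.99, so 863.28 s.
Total = 57217.4 + 863.28 = 58080.68 s = 16.13 hours.

16.13 hours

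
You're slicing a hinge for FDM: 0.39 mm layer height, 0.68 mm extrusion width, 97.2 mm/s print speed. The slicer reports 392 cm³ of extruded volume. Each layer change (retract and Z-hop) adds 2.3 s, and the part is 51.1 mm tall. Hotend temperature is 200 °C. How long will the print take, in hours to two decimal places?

4.31 hours

Extrusion cross-section = 0.39 × 0.68, so 0.2652 mm².
Toolpath length = 392 cm³ / 0.2652 mm² = 392000 / 0.2652 = 1478129.7 mm.
Print-move time: 1478129.7 / 97.2 → 15207.1 s.
Layers = ⌈51.1/0.39⌉ = 132.
Non-print overhead = 132 × 2.3, so 303.6 s.
Altogether 15207.1 + 303.6 = 15510.7 s, i.e. 4.31 hours.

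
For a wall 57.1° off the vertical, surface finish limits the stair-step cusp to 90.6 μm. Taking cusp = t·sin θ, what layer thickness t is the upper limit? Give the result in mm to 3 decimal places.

0.108 mm

t = h_c / sin θ = 0.0906 / 0.8396 = 0.108 mm.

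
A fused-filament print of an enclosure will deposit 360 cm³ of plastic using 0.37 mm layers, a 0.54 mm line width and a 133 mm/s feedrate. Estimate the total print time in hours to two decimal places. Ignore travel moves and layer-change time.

3.76 hours

Bead cross-section: 0.37 × 0.54 → 0.1998 mm².
Path length: 360000 mm³ / 0.1998 mm² → 1801801.8 mm.
Time extruding: 1801801.8 / 133 → 13547.4 s.
That's 13547.4 s → 3.76 hours.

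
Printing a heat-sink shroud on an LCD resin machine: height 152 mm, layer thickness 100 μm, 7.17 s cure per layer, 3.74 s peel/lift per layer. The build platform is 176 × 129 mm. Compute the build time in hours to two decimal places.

4.61 hours

Number of layers: 152 / 0.1 → 1520 (rounded up).
Each layer takes: 7.17 + 3.74 → 10.91 s.
Build time: 1520 × 10.91 s = 16583.2 s, i.e. 4.61 hours.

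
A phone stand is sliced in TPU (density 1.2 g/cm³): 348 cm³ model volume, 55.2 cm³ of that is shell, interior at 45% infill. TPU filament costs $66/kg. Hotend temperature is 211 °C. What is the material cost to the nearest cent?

Infill region = 348 − 55.2 = 292.8 cm³.
Deposited infill = 0.45 × 292.8, so 131.76 cm³.
Total printed volume = 55.2 + 131.76, so 186.96 cm³.
Mass = 186.96 × 1.2, so 224.352 g.
At $66/kg: 224.352/1000 × 66 = $14.81.

$14.81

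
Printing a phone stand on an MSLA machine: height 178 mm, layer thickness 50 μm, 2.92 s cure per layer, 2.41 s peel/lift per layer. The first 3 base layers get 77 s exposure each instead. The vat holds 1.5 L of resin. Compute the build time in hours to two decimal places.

5.33 hours

Layer count = ceil(178 / 0.05) = 3560.
Burn-in layers: 3 × (77 + 2.41) → 238.23 s.
Normal layers = 3557 × (2.92 + 2.41) = 18958.81 s.
Sum: 238.23 + 18958.81 = 19197.04 s → 5.33 hours.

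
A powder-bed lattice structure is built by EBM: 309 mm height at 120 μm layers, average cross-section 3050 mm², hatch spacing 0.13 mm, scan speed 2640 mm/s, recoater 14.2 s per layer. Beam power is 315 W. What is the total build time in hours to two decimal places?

Layer count = ceil(309 / 0.12) = 2575.
Per-layer scan distance: 3050 / 0.13 → 23461.5 mm.
Scan time per layer = 23461.5 / 2640 = 8.8869 s.
Per-layer time = 8.8869 + 14.2 = 23.0869 s.
Build time = 2575 × 23.0869 = 59448.7675 s = 16.51 hours.

16.51 hours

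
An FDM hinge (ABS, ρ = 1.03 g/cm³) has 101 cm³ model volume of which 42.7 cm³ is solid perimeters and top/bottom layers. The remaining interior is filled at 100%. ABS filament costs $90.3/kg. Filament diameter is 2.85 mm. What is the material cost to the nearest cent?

$9.39

Interior volume: 101 − 42.7 → 58.3 cm³.
Infill volume = 1.00 × 58.3 = 58.3 cm³.
Deposited volume = 42.7 + 58.3 = 101 cm³.
Mass: 101 × 1.03 → 104.03 g.
Cost = 104.03 g / 1000 × $90.3/kg = $9.39.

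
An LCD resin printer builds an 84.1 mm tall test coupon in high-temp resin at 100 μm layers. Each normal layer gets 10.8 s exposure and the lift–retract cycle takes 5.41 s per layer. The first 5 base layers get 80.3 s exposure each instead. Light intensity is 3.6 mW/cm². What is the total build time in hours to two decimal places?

3.88 hours

Layer count = ceil(84.1 / 0.1) = 841.
Burn-in layers = 5 × (80.3 + 5.41), so 428.55 s.
Normal layers: 836 × (10.8 + 5.41) → 13551.56 s.
Total = 428.55 + 13551.56 = 13980.11 s = 3.88 hours.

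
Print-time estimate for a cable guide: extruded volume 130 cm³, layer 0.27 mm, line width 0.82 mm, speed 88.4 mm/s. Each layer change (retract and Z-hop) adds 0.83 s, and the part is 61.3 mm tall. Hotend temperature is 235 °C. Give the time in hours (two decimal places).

1.90 hours

Line area = 0.27 × 0.82 = 0.2214 mm².
Path length: 130000 mm³ / 0.2214 mm² → 587172.5 mm.
Print-move time = 587172.5 / 88.4, so 6642.2 s.
Layer count = ceil(61.3 / 0.27) = 228.
Non-print overhead: 228 × 0.83 → 189.24 s.
Altogether 6642.2 + 189.24 = 6831.44 s, i.e. 1.90 hours.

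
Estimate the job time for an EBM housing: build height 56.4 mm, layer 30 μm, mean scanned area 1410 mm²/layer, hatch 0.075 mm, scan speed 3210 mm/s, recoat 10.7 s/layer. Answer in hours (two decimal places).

Layer count = ceil(56.4 / 0.03) = 1880.
Hatch length per layer = 1410 / 0.075, so 18800 mm.
Beam time per layer = 18800 / 3210 = 5.8567 s.
Time per layer = 5.8567 + 10.7 = 16.5567 s.
Build time = 1880 × 16.5567 = 31126.596 s = 8.65 hours.

8.65 hours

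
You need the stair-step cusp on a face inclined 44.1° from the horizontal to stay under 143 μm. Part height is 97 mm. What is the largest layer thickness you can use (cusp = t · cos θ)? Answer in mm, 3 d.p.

0.199 mm

cos(44.1°) = 0.7181; t_max = 0.143/0.7181 = 0.199 mm.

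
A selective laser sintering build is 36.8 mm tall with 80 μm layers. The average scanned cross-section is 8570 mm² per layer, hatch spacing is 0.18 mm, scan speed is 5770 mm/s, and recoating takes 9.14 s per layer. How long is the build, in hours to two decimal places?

Number of layers: 36.8 / 0.08 → 460 (rounded up).
Per-layer scan distance = 8570 / 0.18 = 47611.1 mm.
Per-layer scan time: 47611.1 / 5770 → 8.2515 s.
Per-layer time: 8.2515 + 9.14 → 17.3915 s.
Build time = 460 × 17.3915 = 8000.09 s = 2.22 hours.

2.22 hours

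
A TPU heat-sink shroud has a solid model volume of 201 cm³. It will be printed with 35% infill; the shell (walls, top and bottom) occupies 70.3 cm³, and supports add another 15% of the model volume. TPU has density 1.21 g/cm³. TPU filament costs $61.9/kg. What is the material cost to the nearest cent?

$10.95

Interior volume: 201 − 70.3 → 130.7 cm³.
Infill volume: 0.35 × 130.7 → 45.745 cm³.
Support = 0.15 × 201, so 30.15 cm³.
Total extruded = 70.3 + 45.745 + 30.15 = 146.195 cm³.
Mass = 146.195 × 1.21, so 176.89595 g.
Cost = 176.89595 g / 1000 × $61.9/kg = $10.95.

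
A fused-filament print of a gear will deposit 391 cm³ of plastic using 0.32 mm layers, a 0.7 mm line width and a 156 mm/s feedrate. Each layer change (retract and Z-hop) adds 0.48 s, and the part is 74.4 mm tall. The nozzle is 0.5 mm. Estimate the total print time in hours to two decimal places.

3.14 hours

Extrusion cross-section: 0.32 × 0.7 → 0.224 mm².
Total extruded path = 391000/0.224 = 1745535.7 mm.
Extrusion time: 1745535.7 / 156 → 11189.3 s.
Layers = ⌈74.4/0.32⌉ = 233.
Layer-change overhead = 233 × 0.48 = 111.84 s.
Altogether 11189.3 + 111.84 = 11301.14 s, i.e. 3.14 hours.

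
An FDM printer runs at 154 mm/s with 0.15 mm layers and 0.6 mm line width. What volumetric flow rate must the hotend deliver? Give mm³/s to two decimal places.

Bead cross-section: 0.15 × 0.6 → 0.09 mm².
Q = v·A = 154 × 0.09 = 13.86 mm³/s.

13.86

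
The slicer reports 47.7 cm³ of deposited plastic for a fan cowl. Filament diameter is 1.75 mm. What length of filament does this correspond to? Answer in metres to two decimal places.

A = π r² = π × 0.875² = 2.4053 mm².
Length = 47.7 cm³ / 2.4053 mm² = 47700 / 2.4053 = 19831.21 mm = 19.83 m.

19.83 m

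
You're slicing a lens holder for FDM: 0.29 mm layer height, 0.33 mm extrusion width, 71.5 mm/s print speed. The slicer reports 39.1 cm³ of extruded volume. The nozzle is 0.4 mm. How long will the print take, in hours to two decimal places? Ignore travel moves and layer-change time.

Line area = 0.29 × 0.33 = 0.0957 mm².
Path length: 39100 mm³ / 0.0957 mm² → 408568.4 mm.
Extrusion time: 408568.4 / 71.5 → 5714.2 s.
Converting: 5714.2 s = 1.59 hours.

1.59 hours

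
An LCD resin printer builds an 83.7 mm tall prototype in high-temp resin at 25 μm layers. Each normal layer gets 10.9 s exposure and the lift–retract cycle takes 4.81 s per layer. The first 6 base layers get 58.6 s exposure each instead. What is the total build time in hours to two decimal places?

Layer count = ceil(83.7 / 0.025) = 3348.
Bottom layers = 6 × (58.6 + 4.81), so 380.46 s.
Regular layers: 3342 × (10.9 + 4.81) → 52502.82 s.
Total = 380.46 + 52502.82 = 52883.28 s = 14.69 hours.

14.69 hours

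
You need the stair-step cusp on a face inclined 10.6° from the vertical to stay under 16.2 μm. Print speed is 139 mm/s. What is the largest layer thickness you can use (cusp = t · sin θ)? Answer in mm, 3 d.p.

0.088 mm

Layer height = cusp / sin(10.6°) = 0.0162 / 0.1840 = 0.088 mm.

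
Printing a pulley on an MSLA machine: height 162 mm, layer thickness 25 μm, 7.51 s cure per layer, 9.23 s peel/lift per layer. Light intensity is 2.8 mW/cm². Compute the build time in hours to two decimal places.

Layers = ⌈162/0.025⌉ = 6480.
Cycle time: 7.51 + 9.23 → 16.74 s.
Build time: 6480 × 16.74 s = 108475.2 s, i.e. 30.13 hours.

30.13 hours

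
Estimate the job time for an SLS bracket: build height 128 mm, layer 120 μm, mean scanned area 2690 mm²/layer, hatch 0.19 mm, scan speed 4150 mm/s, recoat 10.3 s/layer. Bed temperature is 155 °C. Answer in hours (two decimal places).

Number of layers: 128 / 0.12 → 1067 (rounded up).
Hatch length per layer: 2690 / 0.19 → 14157.9 mm.
Per-layer scan time: 14157.9 / 4150 → 3.4115 s.
Time per layer = 3.4115 + 10.3, so 13.7115 s.
Total: 1067 × 13.7115 s = 14630.1705 s → 4.06 hours.

4.06 hours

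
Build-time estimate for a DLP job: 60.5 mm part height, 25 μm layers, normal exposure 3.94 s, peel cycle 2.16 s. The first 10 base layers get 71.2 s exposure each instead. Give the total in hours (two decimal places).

4.29 hours

Layers = ⌈60.5/0.025⌉ = 2420.
Bottom layers = 10 × (71.2 + 2.16) = 733.6 s.
Regular layers = 2410 × (3.94 + 2.16) = 14701 s.
Sum: 733.6 + 14701 = 15434.6 s → 4.29 hours.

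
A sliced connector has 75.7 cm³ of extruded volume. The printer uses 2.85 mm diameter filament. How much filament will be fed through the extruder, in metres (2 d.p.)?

Cross-section of 2.85 mm filament: π·(2.85/2)² = 6.3794 mm².
L = 75700 mm³ / 6.3794 mm² = 11866.32 mm, i.e. 11.87 m.

11.87 m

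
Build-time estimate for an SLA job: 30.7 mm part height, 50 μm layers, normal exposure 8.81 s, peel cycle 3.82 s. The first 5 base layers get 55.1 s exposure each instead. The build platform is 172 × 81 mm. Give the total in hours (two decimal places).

Layers = ⌈30.7/0.05⌉ = 614.
Burn-in layers: 5 × (55.1 + 3.82) → 294.6 s.
Remaining layers = 609 × (8.81 + 3.82) = 7691.67 s.
Total = 294.6 + 7691.67 = 7986.27 s = 2.22 hours.

2.22 hours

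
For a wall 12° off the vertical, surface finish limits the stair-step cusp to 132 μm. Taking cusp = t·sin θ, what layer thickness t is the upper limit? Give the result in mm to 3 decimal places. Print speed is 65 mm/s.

0.635 mm

sin(12°) = 0.2079; t_max = 0.132/0.2079 = 0.635 mm.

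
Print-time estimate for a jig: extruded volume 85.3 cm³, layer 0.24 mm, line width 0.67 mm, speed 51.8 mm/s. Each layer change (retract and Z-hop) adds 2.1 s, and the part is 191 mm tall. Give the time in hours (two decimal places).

3.31 hours

Extrusion cross-section = 0.24 × 0.67 = 0.1608 mm².
Path length: 85300 mm³ / 0.1608 mm² → 530472.6 mm.
Print-move time = 530472.6 / 51.8, so 10240.8 s.
Layers = ⌈191/0.24⌉ = 796.
Z-hop total = 796 × 2.1 = 1671.6 s.
Altogether 10240.8 + 1671.6 = 11912.4 s, i.e. 3.31 hours.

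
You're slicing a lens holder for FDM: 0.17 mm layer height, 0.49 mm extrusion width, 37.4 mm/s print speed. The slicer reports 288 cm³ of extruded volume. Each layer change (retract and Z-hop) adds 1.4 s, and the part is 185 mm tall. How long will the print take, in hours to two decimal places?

26.10 hours

Bead cross-section = 0.17 × 0.49 = 0.0833 mm².
Total extruded path = 288000/0.0833 = 3457383 mm.
Extrusion time: 3457383 / 37.4 → 92443.4 s.
Layer count = ceil(185 / 0.17) = 1089.
Non-print overhead = 1089 × 1.4 = 1524.6 s.
Altogether 92443.4 + 1524.6 = 93968 s, i.e. 26.10 hours.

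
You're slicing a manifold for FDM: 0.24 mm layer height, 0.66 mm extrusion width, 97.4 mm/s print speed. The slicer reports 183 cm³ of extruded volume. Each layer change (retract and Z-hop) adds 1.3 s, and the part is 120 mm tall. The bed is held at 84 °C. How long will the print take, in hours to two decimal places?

Bead cross-section = 0.24 × 0.66, so 0.1584 mm².
Total extruded path = 183000/0.1584 = 1155303 mm.
Extrusion time: 1155303 / 97.4 → 11861.4 s.
Layers = ⌈120/0.24⌉ = 500.
Layer-change overhead = 500 × 1.3, so 650 s.
Total = 11861.4 + 650 = 12511.4 s = 3.48 hours.

3.48 hours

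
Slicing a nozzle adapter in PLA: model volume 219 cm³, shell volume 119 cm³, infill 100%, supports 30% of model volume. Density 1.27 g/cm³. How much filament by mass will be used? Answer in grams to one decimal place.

Interior volume: 219 − 119 → 100 cm³.
Deposited infill: 1.00 × 100 → 100 cm³.
Support = 0.30 × 219 = 65.7 cm³.
Total extruded = 119 + 100 + 65.7, so 284.7 cm³.
Mass: 284.7 × 1.27 → 361.569 g.

361.6 g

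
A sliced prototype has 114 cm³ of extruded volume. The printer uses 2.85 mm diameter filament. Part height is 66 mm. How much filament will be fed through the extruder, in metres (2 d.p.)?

A = π r² = π × 1.425² = 6.3794 mm².
L = 114000 mm³ / 6.3794 mm² = 17870.02 mm, i.e. 17.87 m.

17.87 m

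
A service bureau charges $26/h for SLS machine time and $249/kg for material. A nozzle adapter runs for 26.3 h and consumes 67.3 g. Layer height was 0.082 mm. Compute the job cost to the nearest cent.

$700.56

Machine-time cost = 26 × 26.3 = $683.80.
Material cost = 249 × 67.3/1000, so $16.7577.
Total = 683.80 + 16.7577 = 700.5577 ≈ $700.56.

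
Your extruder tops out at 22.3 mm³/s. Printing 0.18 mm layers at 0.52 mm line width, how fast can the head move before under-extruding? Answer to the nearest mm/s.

238 mm/s

Extrusion cross-section = 0.18 × 0.52, so 0.0936 mm².
v_max = Q/A = 22.3/0.0936 = 238.25 mm/s → 238 mm/s.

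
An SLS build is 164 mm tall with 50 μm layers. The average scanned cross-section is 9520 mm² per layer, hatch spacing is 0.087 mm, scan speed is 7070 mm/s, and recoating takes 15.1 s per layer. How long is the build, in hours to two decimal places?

27.86 hours

Layers = ⌈164/0.05⌉ = 3280.
Per-layer scan distance = 9520 / 0.087, so 109425.3 mm.
Per-layer scan time: 109425.3 / 7070 → 15.4774 s.
Layer cycle: 15.4774 + 15.1 → 30.5774 s.
Total: 3280 × 30.5774 s = 100293.872 s → 27.86 hours.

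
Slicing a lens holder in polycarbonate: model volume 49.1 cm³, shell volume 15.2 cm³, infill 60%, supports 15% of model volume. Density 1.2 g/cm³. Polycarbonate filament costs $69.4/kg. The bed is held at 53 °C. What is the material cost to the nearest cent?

$3.57

Infill region: 49.1 − 15.2 → 33.9 cm³.
Infill deposited = 0.60 × 33.9, so 20.34 cm³.
Support = 0.15 × 49.1, so 7.365 cm³.
Total printed volume = 15.2 + 20.34 + 7.365, so 42.905 cm³.
Mass = 42.905 × 1.2, so 51.486 g.
Cost = 51.486 g / 1000 × $69.4/kg = $3.57.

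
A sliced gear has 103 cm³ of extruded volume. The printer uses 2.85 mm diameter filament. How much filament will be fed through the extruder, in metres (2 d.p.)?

Filament cross-section = π × (2.85/2)² = 6.3794 mm².
Length = 103 cm³ / 6.3794 mm² = 103000 / 6.3794 = 16145.72 mm = 16.15 m.

16.15 m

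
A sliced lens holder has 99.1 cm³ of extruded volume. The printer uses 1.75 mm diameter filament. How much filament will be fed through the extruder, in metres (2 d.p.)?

Cross-section of 1.75 mm filament: π·(1.75/2)² = 2.4053 mm².
L = 99100 mm³ / 2.4053 mm² = 41200.68 mm, i.e. 41.20 m.

41.20 m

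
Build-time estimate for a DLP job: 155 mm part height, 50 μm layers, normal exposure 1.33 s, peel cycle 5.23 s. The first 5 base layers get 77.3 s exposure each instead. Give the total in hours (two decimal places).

Layer count = ceil(155 / 0.05) = 3100.
Bottom layers: 5 × (77.3 + 5.23) → 412.65 s.
Remaining layers = 3095 × (1.33 + 5.23) = 20303.2 s.
Sum: 412.65 + 20303.2 = 20715.85 s → 5.75 hours.

5.75 hours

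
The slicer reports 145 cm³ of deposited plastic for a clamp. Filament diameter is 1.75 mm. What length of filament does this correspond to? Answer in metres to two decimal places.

60.28 m

A = π r² = π × 0.875² = 2.4053 mm².
Length = 145 cm³ / 2.4053 mm² = 145000 / 2.4053 = 60283.54 mm = 60.28 m.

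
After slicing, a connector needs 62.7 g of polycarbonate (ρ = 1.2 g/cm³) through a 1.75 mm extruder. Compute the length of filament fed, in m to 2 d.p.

21.72 m

Extruded volume: 62.7/1.2 = 52.25 cm³ (52250 mm³).
A = π r² = π × 0.875² = 2.4053 mm².
Length = 52250 / 2.4053 = 21722.86 mm = 21.72 m.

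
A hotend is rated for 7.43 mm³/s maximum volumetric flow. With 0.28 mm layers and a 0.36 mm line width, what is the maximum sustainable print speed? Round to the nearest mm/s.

Bead cross-section: 0.28 × 0.36 → 0.1008 mm².
v_max = Q/A = 7.43/0.1008 = 73.71 mm/s → 74 mm/s.

74 mm/s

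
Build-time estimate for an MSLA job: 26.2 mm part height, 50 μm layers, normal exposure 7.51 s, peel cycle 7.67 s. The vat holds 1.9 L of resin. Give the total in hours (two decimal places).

Number of layers: 26.2 / 0.05 → 524 (rounded up).
Each layer takes = 7.51 + 7.67, so 15.18 s.
Build time: 524 × 15.18 s = 7954.32 s, i.e. 2.21 hours.

2.21 hours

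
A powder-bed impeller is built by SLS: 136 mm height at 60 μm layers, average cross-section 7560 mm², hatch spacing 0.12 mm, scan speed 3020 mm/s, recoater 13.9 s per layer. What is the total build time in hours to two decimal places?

21.89 hours

Number of layers: 136 / 0.06 → 2267 (rounded up).
Per-layer scan distance = 7560 / 0.12 = 63000 mm.
Scan time per layer = 63000 / 3020 = 20.8609 s.
Time per layer: 20.8609 + 13.9 → 34.7609 s.
2267 layers × 34.7609 s/layer = 78802.9603 s, i.e. 21.89 hours.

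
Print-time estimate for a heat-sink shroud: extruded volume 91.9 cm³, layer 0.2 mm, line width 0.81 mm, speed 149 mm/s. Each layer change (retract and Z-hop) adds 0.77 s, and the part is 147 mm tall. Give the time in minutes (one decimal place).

72.9 minutes

Extrusion cross-section = 0.2 × 0.81, so 0.162 mm².
Toolpath length = 91.9 cm³ / 0.162 mm² = 91900 / 0.162 = 567284 mm.
Extrusion time = 567284 / 149, so 3807.3 s.
Number of layers: 147 / 0.2 → 735 (rounded up).
Layer-change overhead = 735 × 0.77, so 565.95 s.
Altogether 3807.3 + 565.95 = 4373.25 s, i.e. 72.9 minutes.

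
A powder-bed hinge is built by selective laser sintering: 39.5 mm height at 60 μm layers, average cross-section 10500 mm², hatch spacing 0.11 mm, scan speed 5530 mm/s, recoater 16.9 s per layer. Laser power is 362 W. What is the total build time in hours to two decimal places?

6.25 hours

Layer count = ceil(39.5 / 0.06) = 659.
Per-layer scan distance: 10500 / 0.11 → 95454.5 mm.
Per-layer scan time: 95454.5 / 5530 → 17.2612 s.
Time per layer: 17.2612 + 16.9 → 34.1612 s.
Build time = 659 × 34.1612 = 22512.2308 s = 6.25 hours.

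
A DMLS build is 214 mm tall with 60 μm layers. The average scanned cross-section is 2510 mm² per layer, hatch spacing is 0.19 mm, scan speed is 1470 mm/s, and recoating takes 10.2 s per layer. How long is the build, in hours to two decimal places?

19.01 hours

Layer count = ceil(214 / 0.06) = 3567.
Per-layer scan distance = 2510 / 0.19, so 13210.5 mm.
Laser time per layer = 13210.5 / 1470, so 8.9867 s.
Time per layer = 8.9867 + 10.2 = 19.1867 s.
Build time = 3567 × 19.1867 = 68438.9589 s = 19.01 hours.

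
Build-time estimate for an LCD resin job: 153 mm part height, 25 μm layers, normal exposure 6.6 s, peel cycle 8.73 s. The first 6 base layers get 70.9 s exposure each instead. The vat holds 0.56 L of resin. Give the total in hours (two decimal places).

Layer count = ceil(153 / 0.025) = 6120.
Bottom layers = 6 × (70.9 + 8.73) = 477.78 s.
Regular layers = 6114 × (6.6 + 8.73) = 93727.62 s.
Total = 477.78 + 93727.62 = 94205.4 s = 26.17 hours.

26.17 hours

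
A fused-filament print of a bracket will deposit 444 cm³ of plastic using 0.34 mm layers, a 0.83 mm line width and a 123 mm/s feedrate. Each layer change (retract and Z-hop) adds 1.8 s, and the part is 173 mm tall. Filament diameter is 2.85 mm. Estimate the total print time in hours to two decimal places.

3.81 hours

Extrusion cross-section = 0.34 × 0.83 = 0.2822 mm².
Path length: 444000 mm³ / 0.2822 mm² → 1573352.2 mm.
Print-move time = 1573352.2 / 123 = 12791.5 s.
Layer count = ceil(173 / 0.34) = 509.
Layer-change overhead = 509 × 1.8, so 916.2 s.
Total = 12791.5 + 916.2 = 13707.7 s = 3.81 hours.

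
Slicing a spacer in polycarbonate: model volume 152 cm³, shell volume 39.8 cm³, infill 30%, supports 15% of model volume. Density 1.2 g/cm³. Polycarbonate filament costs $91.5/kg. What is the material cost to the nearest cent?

Interior volume = 152 − 39.8, so 112.2 cm³.
Deposited infill = 0.30 × 112.2 = 33.66 cm³.
Support: 0.15 × 152 → 22.8 cm³.
Total printed volume: 39.8 + 33.66 + 22.8 → 96.26 cm³.
Mass = 96.26 × 1.2 = 115.512 g.
At $91.5/kg: 115.512/1000 × 91.5 = $10.57.

$10.57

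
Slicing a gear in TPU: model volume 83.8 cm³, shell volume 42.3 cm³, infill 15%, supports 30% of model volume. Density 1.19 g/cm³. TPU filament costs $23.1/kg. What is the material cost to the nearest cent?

$2.02

Volume inside the shell: 83.8 − 42.3 → 41.5 cm³.
Deposited infill = 0.15 × 41.5 = 6.225 cm³.
Support = 0.30 × 83.8, so 25.14 cm³.
Total printed volume: 42.3 + 6.225 + 25.14 → 73.665 cm³.
Mass = 73.665 × 1.19, so 87.66135 g.
Cost = 87.66135 g / 1000 × $23.1/kg = $2.02.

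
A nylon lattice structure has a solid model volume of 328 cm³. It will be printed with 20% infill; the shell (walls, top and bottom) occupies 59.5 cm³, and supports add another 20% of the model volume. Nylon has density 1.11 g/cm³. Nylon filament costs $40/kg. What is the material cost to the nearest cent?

Interior volume = 328 − 59.5, so 268.5 cm³.
Infill deposited = 0.20 × 268.5 = 53.7 cm³.
Support: 0.20 × 328 → 65.6 cm³.
Total printed volume = 59.5 + 53.7 + 65.6, so 178.8 cm³.
Mass: 178.8 × 1.11 → 198.468 g.
Cost = 198.468 g / 1000 × $40/kg = $7.94.

$7.94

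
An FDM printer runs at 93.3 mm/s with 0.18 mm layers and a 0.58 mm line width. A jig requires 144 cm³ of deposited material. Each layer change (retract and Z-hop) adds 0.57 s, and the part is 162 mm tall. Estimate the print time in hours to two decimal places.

Extrusion cross-section = 0.18 × 0.58, so 0.1044 mm².
Toolpath length = 144 cm³ / 0.1044 mm² = 144000 / 0.1044 = 1379310.3 mm.
Extrusion time = 1379310.3 / 93.3 = 14783.6 s.
Layer count = ceil(162 / 0.18) = 900.
Layer-change overhead = 900 × 0.57 = 513 s.
Total = 14783.6 + 513 = 15296.6 s = 4.25 hours.

4.25 hours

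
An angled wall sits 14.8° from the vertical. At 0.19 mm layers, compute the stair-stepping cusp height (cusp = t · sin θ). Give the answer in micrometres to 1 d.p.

48.5 μm

sin(14.8°) = 0.2554, so cusp = 0.19 × 0.2554 = 0.048526 mm → 48.5 μm.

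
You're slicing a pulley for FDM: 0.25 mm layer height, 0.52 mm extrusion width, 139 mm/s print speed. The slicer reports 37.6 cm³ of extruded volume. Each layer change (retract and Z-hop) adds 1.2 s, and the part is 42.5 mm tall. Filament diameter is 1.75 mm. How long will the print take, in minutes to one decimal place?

38.1 minutes

Line area = 0.25 × 0.52, so 0.13 mm².
Toolpath length = 37.6 cm³ / 0.13 mm² = 37600 / 0.13 = 289230.8 mm.
Extrusion time = 289230.8 / 139, so 2080.8 s.
Layers = ⌈42.5/0.25⌉ = 170.
Non-print overhead = 170 × 1.2, so 204 s.
Total = 2080.8 + 204 = 2284.8 s = 38.1 minutes.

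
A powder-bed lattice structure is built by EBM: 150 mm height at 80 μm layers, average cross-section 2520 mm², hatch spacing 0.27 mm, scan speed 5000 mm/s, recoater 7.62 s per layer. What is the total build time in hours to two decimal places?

Layers = ⌈150/0.08⌉ = 1875.
Hatch length per layer = 2520 / 0.27, so 9333.3 mm.
Per-layer scan time = 9333.3 / 5000, so 1.8667 s.
Time per layer = 1.8667 + 7.62 = 9.4867 s.
1875 layers × 9.4867 s/layer = 17787.5625 s, i.e. 4.94 hours.

4.94 hours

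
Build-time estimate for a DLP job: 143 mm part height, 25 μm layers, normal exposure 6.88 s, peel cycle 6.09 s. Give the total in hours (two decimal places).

20.61 hours

Number of layers: 143 / 0.025 → 5720 (rounded up).
Each layer takes = 6.88 + 6.09, so 12.97 s.
Total = 5720 × 12.97 = 74188.4 s = 20.61 hours.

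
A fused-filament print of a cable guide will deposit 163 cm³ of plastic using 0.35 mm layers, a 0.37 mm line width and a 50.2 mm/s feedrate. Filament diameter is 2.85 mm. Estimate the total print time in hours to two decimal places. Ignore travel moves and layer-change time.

6.96 hours

Line area = 0.35 × 0.37, so 0.1295 mm².
Toolpath length = 163 cm³ / 0.1295 mm² = 163000 / 0.1295 = 1258687.3 mm.
Extrusion time = 1258687.3 / 50.2, so 25073.5 s.
In the requested units: 25073.5 s = 6.96 hours.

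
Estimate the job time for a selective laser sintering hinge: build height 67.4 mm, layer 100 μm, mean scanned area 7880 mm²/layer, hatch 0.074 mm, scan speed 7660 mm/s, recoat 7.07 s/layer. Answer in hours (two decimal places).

3.93 hours

Number of layers: 67.4 / 0.1 → 674 (rounded up).
Per-layer scan distance: 7880 / 0.074 → 106486.5 mm.
Per-layer scan time = 106486.5 / 7660, so 13.9016 s.
Per-layer time = 13.9016 + 7.07 = 20.9716 s.
674 layers × 20.9716 s/layer = 14134.8584 s, i.e. 3.93 hours.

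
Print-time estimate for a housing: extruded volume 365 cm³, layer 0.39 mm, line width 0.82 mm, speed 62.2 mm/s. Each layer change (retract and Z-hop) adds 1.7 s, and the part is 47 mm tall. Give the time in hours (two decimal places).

Extrusion cross-section = 0.39 × 0.82, so 0.3198 mm².
Path length: 365000 mm³ / 0.3198 mm² → 1141338.3 mm.
Time extruding = 1141338.3 / 62.2, so 18349.5 s.
Layer count = ceil(47 / 0.39) = 121.
Layer-change overhead = 121 × 1.7, so 205.7 s.
Total = 18349.5 + 205.7 = 18555.2 s = 5.15 hours.

5.15 hours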